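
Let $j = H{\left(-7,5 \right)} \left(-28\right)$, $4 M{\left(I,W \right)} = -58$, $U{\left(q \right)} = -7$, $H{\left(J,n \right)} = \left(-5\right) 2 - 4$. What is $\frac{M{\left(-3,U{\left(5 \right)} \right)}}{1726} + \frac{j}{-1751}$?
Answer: $- \frac{1403963}{6044452} \approx -0.23227$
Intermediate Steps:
$H{\left(J,n \right)} = -14$ ($H{\left(J,n \right)} = -10 - 4 = -14$)
$M{\left(I,W \right)} = - \frac{29}{2}$ ($M{\left(I,W \right)} = \frac{1}{4} \left(-58\right) = - \frac{29}{2}$)
$j = 392$ ($j = \left(-14\right) \left(-28\right) = 392$)
$\frac{M{\left(-3,U{\left(5 \right)} \right)}}{1726} + \frac{j}{-1751} = - \frac{29}{2 \cdot 1726} + \frac{392}{-1751} = \left(- \frac{29}{2}\right) \frac{1}{1726} + 392 \left(- \frac{1}{1751}\right) = - \frac{29}{3452} - \frac{392}{1751} = - \frac{1403963}{6044452}$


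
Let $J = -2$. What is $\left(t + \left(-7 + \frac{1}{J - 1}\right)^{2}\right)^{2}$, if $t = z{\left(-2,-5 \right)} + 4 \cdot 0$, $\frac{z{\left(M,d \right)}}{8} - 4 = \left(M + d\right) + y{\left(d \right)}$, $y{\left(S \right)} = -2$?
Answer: $\frac{15376}{81} \approx 189.83$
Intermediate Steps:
$z{\left(M,d \right)} = 16 + 8 M + 8 d$ ($z{\left(M,d \right)} = 32 + 8 \left(\left(M + d\right) - 2\right) = 32 + 8 \left(-2 + M + d\right) = 32 + \left(-16 + 8 M + 8 d\right) = 16 + 8 M + 8 d$)
$t = -40$ ($t = \left(16 + 8 \left(-2\right) + 8 \left(-5\right)\right) + 4 \cdot 0 = \left(16 - 16 - 40\right) + 0 = -40 + 0 = -40$)
$\left(t + \left(-7 + \frac{1}{J - 1}\right)^{2}\right)^{2} = \left(-40 + \left(-7 + \frac{1}{-2 - 1}\right)^{2}\right)^{2} = \left(-40 + \left(-7 + \frac{1}{-3}\right)^{2}\right)^{2} = \left(-40 + \left(-7 - \frac{1}{3}\right)^{2}\right)^{2} = \left(-40 + \left(- \frac{22}{3}\right)^{2}\right)^{2} = \left(-40 + \frac{484}{9}\right)^{2} = \left(\frac{124}{9}\right)^{2} = \frac{15376}{81}$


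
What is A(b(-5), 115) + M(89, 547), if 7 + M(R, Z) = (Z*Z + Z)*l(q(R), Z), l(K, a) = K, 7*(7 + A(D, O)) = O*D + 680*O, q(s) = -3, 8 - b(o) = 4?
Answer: -6216314/7 ≈ -8.8805e+5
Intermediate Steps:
b(o) = 4 (b(o) = 8 - 1*4 = 8 - 4 = 4)
A(D, O) = -7 + 680*O/7 + D*O/7 (A(D, O) = -7 + (O*D + 680*O)/7 = -7 + (D*O + 680*O)/7 = -7 + (680*O + D*O)/7 = -7 + (680*O/7 + D*O/7) = -7 + 680*O/7 + D*O/7)
M(R, Z) = -7 - 3*Z - 3*Z**2 (M(R, Z) = -7 + (Z*Z + Z)*(-3) = -7 + (Z**2 + Z)*(-3) = -7 + (Z + Z**2)*(-3) = -7 + (-3*Z - 3*Z**2) = -7 - 3*Z - 3*Z**2)
A(b(-5), 115) + M(89, 547) = (-7 + (680/7)*115 + (1/7)*4*115) + (-7 - 3*547 - 3*547**2) = (-7 + 78200/7 + 460/7) + (-7 - 1641 - 3*299209) = 78611/7 + (-7 - 1641 - 897627) = 78611/7 - 899275 = -6216314/7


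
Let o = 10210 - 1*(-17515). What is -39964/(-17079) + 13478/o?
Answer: 1338192662/473515275 ≈ 2.8261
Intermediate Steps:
o = 27725 (o = 10210 + 17515 = 27725)
-39964/(-17079) + 13478/o = -39964/(-17079) + 13478/27725 = -39964*(-1/17079) + 13478*(1/27725) = 39964/17079 + 13478/27725 = 1338192662/473515275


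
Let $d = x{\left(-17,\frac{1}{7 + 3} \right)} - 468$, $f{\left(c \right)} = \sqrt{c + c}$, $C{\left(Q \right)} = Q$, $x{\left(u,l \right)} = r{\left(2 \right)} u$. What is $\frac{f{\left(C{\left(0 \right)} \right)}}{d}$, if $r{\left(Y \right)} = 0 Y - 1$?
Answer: $0$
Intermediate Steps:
$r{\left(Y \right)} = -1$ ($r{\left(Y \right)} = 0 - 1 = -1$)
$x{\left(u,l \right)} = - u$
$f{\left(c \right)} = \sqrt{2} \sqrt{c}$ ($f{\left(c \right)} = \sqrt{2 c} = \sqrt{2} \sqrt{c}$)
$d = -451$ ($d = \left(-1\right) \left(-17\right) - 468 = 17 - 468 = -451$)
$\frac{f{\left(C{\left(0 \right)} \right)}}{d} = \frac{\sqrt{2} \sqrt{0}}{-451} = \sqrt{2} \cdot 0 \left(- \frac{1}{451}\right) = 0 \left(- \frac{1}{451}\right) = 0$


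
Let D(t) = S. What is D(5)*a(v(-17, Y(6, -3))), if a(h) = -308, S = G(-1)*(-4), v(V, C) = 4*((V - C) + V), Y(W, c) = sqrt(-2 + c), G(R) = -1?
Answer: -1232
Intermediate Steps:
v(V, C) = -4*C + 8*V (v(V, C) = 4*(-C + 2*V) = -4*C + 8*V)
S = 4 (S = -1*(-4) = 4)
D(t) = 4
D(5)*a(v(-17, Y(6, -3))) = 4*(-308) = -1232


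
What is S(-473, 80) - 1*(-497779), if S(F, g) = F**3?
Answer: -105326038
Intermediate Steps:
S(-473, 80) - 1*(-497779) = (-473)**3 - 1*(-497779) = -105823817 + 497779 = -105326038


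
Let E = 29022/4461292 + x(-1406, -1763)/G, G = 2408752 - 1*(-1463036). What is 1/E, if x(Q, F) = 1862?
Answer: 1079573551881/7542122315 ≈ 143.14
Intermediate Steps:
G = 3871788 (G = 2408752 + 1463036 = 3871788)
E = 7542122315/1079573551881 (E = 29022/4461292 + 1862/3871788 = 29022*(1/4461292) + 1862*(1/3871788) = 14511/2230646 + 931/1935894 = 7542122315/1079573551881 ≈ 0.0069862)
1/E = 1/(7542122315/1079573551881) = 1079573551881/7542122315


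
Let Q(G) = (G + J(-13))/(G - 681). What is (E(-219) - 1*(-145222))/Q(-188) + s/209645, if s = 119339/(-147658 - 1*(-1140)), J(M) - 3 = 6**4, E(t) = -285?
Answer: -351707678457173769/3102393377110 ≈ -1.1337e+5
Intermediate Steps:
J(M) = 1299 (J(M) = 3 + 6**4 = 3 + 1296 = 1299)
s = -119339/146518 (s = 119339/(-147658 + 1140) = 119339/(-146518) = 119339*(-1/146518) = -119339/146518 ≈ -0.81450)
Q(G) = (1299 + G)/(-681 + G) (Q(G) = (G + 1299)/(G - 681) = (1299 + G)/(-681 + G))
(E(-219) - 1*(-145222))/Q(-188) + s/209645 = (-285 - 1*(-145222))/(((1299 - 188)/(-681 - 188))) - 119339/146518/209645 = (-285 + 145222)/((1111/(-869))) - 119339/146518*1/209645 = 144937/((-1/869*1111)) - 119339/30716766110 = 144937/(-101/79) - 119339/30716766110 = 144937*(-79/101) - 119339/30716766110 = -11450023/101 - 119339/30716766110 = -351707678457173769/3102393377110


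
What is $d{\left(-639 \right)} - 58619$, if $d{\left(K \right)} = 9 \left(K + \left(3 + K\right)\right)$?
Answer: $-70094$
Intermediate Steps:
$d{\left(K \right)} = 27 + 18 K$ ($d{\left(K \right)} = 9 \left(3 + 2 K\right) = 27 + 18 K$)
$d{\left(-639 \right)} - 58619 = \left(27 + 18 \left(-639\right)\right) - 58619 = \left(27 - 11502\right) - 58619 = -11475 - 58619 = -70094$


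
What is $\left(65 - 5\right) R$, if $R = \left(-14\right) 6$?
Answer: $-5040$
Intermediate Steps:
$R = -84$
$\left(65 - 5\right) R = \left(65 - 5\right) \left(-84\right) = 60 \left(-84\right) = -5040$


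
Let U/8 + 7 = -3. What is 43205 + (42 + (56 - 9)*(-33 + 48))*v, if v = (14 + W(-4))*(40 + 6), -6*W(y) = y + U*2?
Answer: 1463501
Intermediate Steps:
U = -80 (U = -56 + 8*(-3) = -56 - 24 = -80)
W(y) = 80/3 - y/6 (W(y) = -(y - 80*2)/6 = -(y - 160)/6 = -(-160 + y)/6 = 80/3 - y/6)
v = 5704/3 (v = (14 + (80/3 - ⅙*(-4)))*(40 + 6) = (14 + (80/3 + ⅔))*46 = (14 + 82/3)*46 = (124/3)*46 = 5704/3 ≈ 1901.3)
43205 + (42 + (56 - 9)*(-33 + 48))*v = 43205 + (42 + (56 - 9)*(-33 + 48))*(5704/3) = 43205 + (42 + 47*15)*(5704/3) = 43205 + (42 + 705)*(5704/3) = 43205 + 747*(5704/3) = 43205 + 1420296 = 1463501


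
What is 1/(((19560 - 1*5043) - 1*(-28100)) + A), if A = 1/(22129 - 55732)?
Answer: 33603/1432059050 ≈ 2.3465e-5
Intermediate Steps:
A = -1/33603 (A = 1/(-33603) = -1/33603 ≈ -2.9759e-5)
1/(((19560 - 1*5043) - 1*(-28100)) + A) = 1/(((19560 - 1*5043) - 1*(-28100)) - 1/33603) = 1/(((19560 - 5043) + 28100) - 1/33603) = 1/((14517 + 28100) - 1/33603) = 1/(42617 - 1/33603) = 1/(1432059050/33603) = 33603/1432059050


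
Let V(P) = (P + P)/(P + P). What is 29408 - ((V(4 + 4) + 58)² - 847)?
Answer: 26774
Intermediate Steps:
V(P) = 1 (V(P) = (2*P)/((2*P)) = (2*P)*(1/(2*P)) = 1)
29408 - ((V(4 + 4) + 58)² - 847) = 29408 - ((1 + 58)² - 847) = 29408 - (59² - 847) = 29408 - (3481 - 847) = 29408 - 1*2634 = 29408 - 2634 = 26774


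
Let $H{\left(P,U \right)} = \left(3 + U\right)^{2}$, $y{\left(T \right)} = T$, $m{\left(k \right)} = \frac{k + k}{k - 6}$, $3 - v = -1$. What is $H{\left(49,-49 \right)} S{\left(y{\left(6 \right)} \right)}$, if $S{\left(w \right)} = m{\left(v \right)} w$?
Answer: $-50784$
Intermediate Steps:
$v = 4$ ($v = 3 - -1 = 3 + 1 = 4$)
$m{\left(k \right)} = \frac{2 k}{-6 + k}$
$S{\left(w \right)} = - 4 w$ ($S{\left(w \right)} = 2 \cdot 4 \frac{1}{-6 + 4} w = 2 \cdot 4 \frac{1}{-2} w = 2 \cdot 4 \left(- \frac{1}{2}\right) w = - 4 w$)
$H{\left(49,-49 \right)} S{\left(y{\left(6 \right)} \right)} = \left(3 - 49\right)^{2} \left(\left(-4\right) 6\right) = \left(-46\right)^{2} \left(-24\right) = 2116 \left(-24\right) = -50784$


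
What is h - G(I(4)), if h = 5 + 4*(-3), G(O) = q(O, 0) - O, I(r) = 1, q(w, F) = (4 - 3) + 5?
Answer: -12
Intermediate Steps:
q(w, F) = 6 (q(w, F) = 1 + 5 = 6)
G(O) = 6 - O
h = -7 (h = 5 - 12 = -7)
h - G(I(4)) = -7 - (6 - 1*1) = -7 - (6 - 1) = -7 - 1*5 = -7 - 5 = -12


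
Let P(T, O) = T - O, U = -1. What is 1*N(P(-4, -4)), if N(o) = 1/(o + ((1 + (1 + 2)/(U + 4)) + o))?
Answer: ½ ≈ 0.50000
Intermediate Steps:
N(o) = 1/(2 + 2*o) (N(o) = 1/(o + ((1 + (1 + 2)/(-1 + 4)) + o)) = 1/(o + ((1 + 3/3) + o)) = 1/(o + ((1 + 3*(⅓)) + o)) = 1/(o + ((1 + 1) + o)) = 1/(o + (2 + o)) = 1/(2 + 2*o))
1*N(P(-4, -4)) = 1*(1/(2*(1 + (-4 - 1*(-4))))) = 1*(1/(2*(1 + (-4 + 4)))) = 1*(1/(2*(1 + 0))) = 1*((½)/1) = 1*((½)*1) = 1*(½) = ½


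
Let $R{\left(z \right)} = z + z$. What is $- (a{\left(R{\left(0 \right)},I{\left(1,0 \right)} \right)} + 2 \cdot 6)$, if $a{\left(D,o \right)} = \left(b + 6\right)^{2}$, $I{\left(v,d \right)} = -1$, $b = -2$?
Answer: $-28$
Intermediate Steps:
$R{\left(z \right)} = 2 z$
$a{\left(D,o \right)} = 16$ ($a{\left(D,o \right)} = \left(-2 + 6\right)^{2} = 4^{2} = 16$)
$- (a{\left(R{\left(0 \right)},I{\left(1,0 \right)} \right)} + 2 \cdot 6) = - (16 + 2 \cdot 6) = - (16 + 12) = \left(-1\right) 28 = -28$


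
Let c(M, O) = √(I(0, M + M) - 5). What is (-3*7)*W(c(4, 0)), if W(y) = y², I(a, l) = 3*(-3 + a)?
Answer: 294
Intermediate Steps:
I(a, l) = -9 + 3*a
c(M, O) = I*√14 (c(M, O) = √((-9 + 3*0) - 5) = √((-9 + 0) - 5) = √(-9 - 5) = √(-14) = I*√14)
(-3*7)*W(c(4, 0)) = (-3*7)*(I*√14)² = -21*(-14) = 294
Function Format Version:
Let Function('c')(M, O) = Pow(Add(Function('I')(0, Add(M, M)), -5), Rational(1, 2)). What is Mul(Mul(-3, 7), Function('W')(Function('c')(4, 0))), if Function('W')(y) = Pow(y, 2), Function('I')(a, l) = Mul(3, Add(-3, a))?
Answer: 294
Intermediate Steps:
Function('I')(a, l) = Add(-9, Mul(3, a))
Function('c')(M, O) = Mul(I, Pow(14, Rational(1, 2))) (Function('c')(M, O) = Pow(Add(Add(-9, Mul(3, 0)), -5), Rational(1, 2)) = Pow(Add(Add(-9, 0), -5), Rational(1, 2)) = Pow(Add(-9, -5), Rational(1, 2)) = Pow(-14, Rational(1, 2)) = Mul(I, Pow(14, Rational(1, 2))))
Mul(Mul(-3, 7), Function('W')(Function('c')(4, 0))) = Mul(Mul(-3, 7), Pow(Mul(I, Pow(14, Rational(1, 2))), 2)) = Mul(-21, -14) = 294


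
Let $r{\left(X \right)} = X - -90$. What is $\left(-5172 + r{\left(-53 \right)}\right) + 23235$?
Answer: $18100$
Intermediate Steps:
$r{\left(X \right)} = 90 + X$ ($r{\left(X \right)} = X + 90 = 90 + X$)
$\left(-5172 + r{\left(-53 \right)}\right) + 23235 = \left(-5172 + \left(90 - 53\right)\right) + 23235 = \left(-5172 + 37\right) + 23235 = -5135 + 23235 = 18100$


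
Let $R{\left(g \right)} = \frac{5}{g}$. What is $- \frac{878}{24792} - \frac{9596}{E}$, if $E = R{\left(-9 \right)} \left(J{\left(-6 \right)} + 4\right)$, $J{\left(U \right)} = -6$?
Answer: $- \frac{535286267}{61980} \approx -8636.4$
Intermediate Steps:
$E = \frac{10}{9}$ ($E = \frac{5}{-9} \left(-6 + 4\right) = 5 \left(- \frac{1}{9}\right) \left(-2\right) = \left(- \frac{5}{9}\right) \left(-2\right) = \frac{10}{9} \approx 1.1111$)
$- \frac{878}{24792} - \frac{9596}{E} = - \frac{878}{24792} - \frac{9596}{\frac{10}{9}} = \left(-878\right) \frac{1}{24792} - \frac{43182}{5} = - \frac{439}{12396} - \frac{43182}{5} = - \frac{535286267}{61980}$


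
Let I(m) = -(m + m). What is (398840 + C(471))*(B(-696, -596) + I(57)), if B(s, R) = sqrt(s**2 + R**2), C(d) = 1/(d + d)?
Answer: -7138438339/157 + 751414562*sqrt(52477)/471 ≈ 3.1999e+8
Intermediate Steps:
I(m) = -2*m
C(d) = 1/(2*d)
B(s, R) = sqrt(R**2 + s**2)
(398840 + C(471))*(B(-696, -596) + I(57)) = (398840 + (1/2)/471)*(sqrt((-596)**2 + (-696)**2) - 2*57) = (398840 + (1/2)*(1/471))*(sqrt(355216 + 484416) - 114) = (398840 + 1/942)*(sqrt(839632) - 114) = 375707281*(4*sqrt(52477) - 114)/942 = 375707281*(-114 + 4*sqrt(52477))/942 = -7138438339/157 + 751414562*sqrt(52477)/471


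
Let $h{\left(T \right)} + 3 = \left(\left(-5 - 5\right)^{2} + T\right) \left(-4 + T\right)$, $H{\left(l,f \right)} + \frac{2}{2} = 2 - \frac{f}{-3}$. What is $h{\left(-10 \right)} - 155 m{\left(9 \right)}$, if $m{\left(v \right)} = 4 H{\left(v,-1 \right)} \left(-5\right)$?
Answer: $\frac{2411}{3} \approx 803.67$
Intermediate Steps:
$H{\left(l,f \right)} = 1 + \frac{f}{3}$ ($H{\left(l,f \right)} = -1 - \left(-2 + \frac{f}{-3}\right) = -1 - \left(-2 + f \left(- \frac{1}{3}\right)\right) = -1 - \left(-2 - \frac{f}{3}\right) = -1 + \left(2 + \frac{f}{3}\right) = 1 + \frac{f}{3}$)
$m{\left(v \right)} = - \frac{40}{3}$ ($m{\left(v \right)} = 4 \left(1 + \frac{1}{3} \left(-1\right)\right) \left(-5\right) = 4 \left(1 - \frac{1}{3}\right) \left(-5\right) = 4 \cdot \frac{2}{3} \left(-5\right) = 4 \left(- \frac{10}{3}\right) = - \frac{40}{3}$)
$h{\left(T \right)} = -3 + \left(-4 + T\right) \left(100 + T\right)$ ($h{\left(T \right)} = -3 + \left(\left(-5 - 5\right)^{2} + T\right) \left(-4 + T\right) = -3 + \left(\left(-10\right)^{2} + T\right) \left(-4 + T\right) = -3 + \left(100 + T\right) \left(-4 + T\right) = -3 + \left(-4 + T\right) \left(100 + T\right)$)
$h{\left(-10 \right)} - 155 m{\left(9 \right)} = \left(-403 + \left(-10\right)^{2} + 96 \left(-10\right)\right) - - \frac{6200}{3} = \left(-403 + 100 - 960\right) + \frac{6200}{3} = -1263 + \frac{6200}{3} = \frac{2411}{3}$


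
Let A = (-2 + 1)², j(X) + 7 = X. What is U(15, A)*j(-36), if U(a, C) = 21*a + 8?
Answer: -13889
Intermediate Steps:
j(X) = -7 + X
A = 1 (A = (-1)² = 1)
U(a, C) = 8 + 21*a
U(15, A)*j(-36) = (8 + 21*15)*(-7 - 36) = (8 + 315)*(-43) = 323*(-43) = -13889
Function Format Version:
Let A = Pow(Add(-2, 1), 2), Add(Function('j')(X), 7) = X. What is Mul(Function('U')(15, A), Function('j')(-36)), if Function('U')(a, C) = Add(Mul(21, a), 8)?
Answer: -13889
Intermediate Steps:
Function('j')(X) = Add(-7, X)
A = 1 (A = Pow(-1, 2) = 1)
Function('U')(a, C) = Add(8, Mul(21, a))
Mul(Function('U')(15, A), Function('j')(-36)) = Mul(Add(8, Mul(21, 15)), Add(-7, -36)) = Mul(Add(8, 315), -43) = Mul(323, -43) = -13889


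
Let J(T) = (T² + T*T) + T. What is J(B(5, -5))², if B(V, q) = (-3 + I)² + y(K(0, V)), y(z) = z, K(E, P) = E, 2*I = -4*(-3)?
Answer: 29241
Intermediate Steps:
I = 6 (I = (-4*(-3))/2 = (½)*12 = 6)
B(V, q) = 9 (B(V, q) = (-3 + 6)² + 0 = 3² + 0 = 9 + 0 = 9)
J(T) = T + 2*T² (J(T) = (T² + T²) + T = 2*T² + T = T + 2*T²)
J(B(5, -5))² = (9*(1 + 2*9))² = (9*(1 + 18))² = (9*19)² = 171² = 29241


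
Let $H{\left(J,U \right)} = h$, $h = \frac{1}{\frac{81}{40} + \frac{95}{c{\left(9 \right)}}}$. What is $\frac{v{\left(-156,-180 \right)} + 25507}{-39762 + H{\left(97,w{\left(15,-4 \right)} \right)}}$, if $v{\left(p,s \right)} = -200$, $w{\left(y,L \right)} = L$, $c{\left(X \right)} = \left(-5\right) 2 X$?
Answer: $- \frac{8832143}{13876578} \approx -0.63648$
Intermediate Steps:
$c{\left(X \right)} = - 10 X$
$h = \frac{360}{349}$ ($h = \frac{1}{\frac{81}{40} + \frac{95}{\left(-10\right) 9}} = \frac{1}{81 \cdot \frac{1}{40} + \frac{95}{-90}} = \frac{1}{\frac{81}{40} + 95 \left(- \frac{1}{90}\right)} = \frac{1}{\frac{81}{40} - \frac{19}{18}} = \frac{1}{\frac{349}{360}} = \frac{360}{349} \approx 1.0315$)
$H{\left(J,U \right)} = \frac{360}{349}$
$\frac{v{\left(-156,-180 \right)} + 25507}{-39762 + H{\left(97,w{\left(15,-4 \right)} \right)}} = \frac{-200 + 25507}{-39762 + \frac{360}{349}} = \frac{25307}{- \frac{13876578}{349}} = 25307 \left(- \frac{349}{13876578}\right) = - \frac{8832143}{13876578}$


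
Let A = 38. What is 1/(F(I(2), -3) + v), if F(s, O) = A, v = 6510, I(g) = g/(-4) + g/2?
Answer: 1/6548 ≈ 0.00015272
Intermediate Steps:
I(g) = g/4 (I(g) = g*(-¼) + g*(½) = -g/4 + g/2 = g/4)
F(s, O) = 38
1/(F(I(2), -3) + v) = 1/(38 + 6510) = 1/6548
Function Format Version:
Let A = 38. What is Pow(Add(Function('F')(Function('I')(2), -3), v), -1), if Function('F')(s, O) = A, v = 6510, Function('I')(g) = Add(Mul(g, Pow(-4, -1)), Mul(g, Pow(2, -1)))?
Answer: Rational(1, 6548) ≈ 0.00015272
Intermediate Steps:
Function('I')(g) = Mul(Rational(1, 4), g) (Function('I')(g) = Add(Mul(g, Rational(-1, 4)), Mul(g, Rational(1, 2))) = Add(Mul(Rational(-1, 4), g), Mul(Rational(1, 2), g)) = Mul(Rational(1, 4), g))
Function('F')(s, O) = 38
Pow(Add(Function('F')(Function('I')(2), -3), v), -1) = Pow(Add(38, 6510), -1) = Pow(6548, -1) = Rational(1, 6548)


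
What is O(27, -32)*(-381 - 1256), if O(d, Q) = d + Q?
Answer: 8185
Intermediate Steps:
O(d, Q) = Q + d
O(27, -32)*(-381 - 1256) = (-32 + 27)*(-381 - 1256) = -5*(-1637) = 8185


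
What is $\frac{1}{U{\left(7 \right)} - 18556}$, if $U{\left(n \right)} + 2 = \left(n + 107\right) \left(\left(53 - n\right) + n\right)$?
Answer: $- \frac{1}{12516} \approx -7.9898 \cdot 10^{-5}$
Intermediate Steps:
$U{\left(n \right)} = 5669 + 53 n$ ($U{\left(n \right)} = -2 + \left(n + 107\right) \left(\left(53 - n\right) + n\right) = -2 + \left(107 + n\right) 53 = -2 + \left(5671 + 53 n\right) = 5669 + 53 n$)
$\frac{1}{U{\left(7 \right)} - 18556} = \frac{1}{\left(5669 + 53 \cdot 7\right) - 18556} = \frac{1}{\left(5669 + 371\right) - 18556} = \frac{1}{6040 - 18556} = \frac{1}{-12516} = - \frac{1}{12516}$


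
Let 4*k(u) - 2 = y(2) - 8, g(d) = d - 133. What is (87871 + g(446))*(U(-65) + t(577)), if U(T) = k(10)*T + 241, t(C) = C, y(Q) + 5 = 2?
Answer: 85031422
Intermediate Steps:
y(Q) = -3 (y(Q) = -5 + 2 = -3)
g(d) = -133 + d
k(u) = -9/4 (k(u) = ½ + (-3 - 8)/4 = ½ + (¼)*(-11) = ½ - 11/4 = -9/4)
U(T) = 241 - 9*T/4 (U(T) = -9*T/4 + 241 = 241 - 9*T/4)
(87871 + g(446))*(U(-65) + t(577)) = (87871 + (-133 + 446))*((241 - 9/4*(-65)) + 577) = (87871 + 313)*((241 + 585/4) + 577) = 88184*(1549/4 + 577) = 88184*(3857/4) = 85031422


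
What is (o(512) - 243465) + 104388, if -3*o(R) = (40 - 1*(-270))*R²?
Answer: -81681871/3 ≈ -2.7227e+7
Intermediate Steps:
o(R) = -310*R²/3 (o(R) = -(40 - 1*(-270))*R²/3 = -(40 + 270)*R²/3 = -310*R²/3)
(o(512) - 243465) + 104388 = (-310/3*512² - 243465) + 104388 = (-310/3*262144 - 243465) + 104388 = (-81264640/3 - 243465) + 104388 = -81995035/3 + 104388 = -81681871/3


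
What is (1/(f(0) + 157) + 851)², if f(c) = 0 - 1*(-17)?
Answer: 21926205625/30276 ≈ 7.2421e+5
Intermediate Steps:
f(c) = 17 (f(c) = 0 + 17 = 17)
(1/(f(0) + 157) + 851)² = (1/(17 + 157) + 851)² = (1/174 + 851)² = (148075/174)² = 21926205625/30276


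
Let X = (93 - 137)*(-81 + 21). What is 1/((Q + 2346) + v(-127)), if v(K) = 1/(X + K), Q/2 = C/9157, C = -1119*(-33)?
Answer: 23011541/54170679445 ≈ 0.00042480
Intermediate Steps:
X = 2640 (X = -44*(-60) = 2640)
C = 36927
Q = 73854/9157 (Q = 2*(36927/9157) = 73854/9157 ≈ 8.0653)
v(K) = 1/(2640 + K)
1/((Q + 2346) + v(-127)) = 1/((73854/9157 + 2346) + 1/(2640 - 127)) = 1/(21556176/9157 + 1/2513) = 1/(54170679445/23011541) = 23011541/54170679445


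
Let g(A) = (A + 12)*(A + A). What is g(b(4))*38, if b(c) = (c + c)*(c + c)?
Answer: 369664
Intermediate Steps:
b(c) = 4*c**2 (b(c) = (2*c)*(2*c) = 4*c**2)
g(A) = 2*A*(12 + A) (g(A) = (12 + A)*(2*A) = 2*A*(12 + A))
g(b(4))*38 = (2*(4*4**2)*(12 + 4*4**2))*38 = (2*(4*16)*(12 + 4*16))*38 = (2*64*(12 + 64))*38 = (2*64*76)*38 = 9728*38 = 369664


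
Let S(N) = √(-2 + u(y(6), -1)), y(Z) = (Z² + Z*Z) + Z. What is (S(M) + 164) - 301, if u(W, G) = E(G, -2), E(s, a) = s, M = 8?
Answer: -137 + I*√3 ≈ -137.0 + 1.732*I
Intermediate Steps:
y(Z) = Z + 2*Z² (y(Z) = (Z² + Z²) + Z = 2*Z² + Z = Z + 2*Z²)
u(W, G) = G
S(N) = I*√3 (S(N) = √(-2 - 1) = √(-3) = I*√3)
(S(M) + 164) - 301 = (I*√3 + 164) - 301 = (164 + I*√3) - 301 = -137 + I*√3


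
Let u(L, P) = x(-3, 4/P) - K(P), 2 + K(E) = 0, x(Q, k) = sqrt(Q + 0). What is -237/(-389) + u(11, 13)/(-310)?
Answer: 36346/60295 - I*sqrt(3)/310 ≈ 0.6028 - 0.0055873*I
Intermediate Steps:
x(Q, k) = sqrt(Q)
K(E) = -2 (K(E) = -2 + 0 = -2)
u(L, P) = 2 + I*sqrt(3) (u(L, P) = sqrt(-3) - 1*(-2) = I*sqrt(3) + 2 = 2 + I*sqrt(3))
-237/(-389) + u(11, 13)/(-310) = -237/(-389) + (2 + I*sqrt(3))/(-310) = -237*(-1/389) + (2 + I*sqrt(3))*(-1/310) = 237/389 + (-1/155 - I*sqrt(3)/310) = 36346/60295 - I*sqrt(3)/310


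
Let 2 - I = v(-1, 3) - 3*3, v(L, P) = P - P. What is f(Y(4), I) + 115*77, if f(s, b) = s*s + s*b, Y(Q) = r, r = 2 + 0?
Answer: 8881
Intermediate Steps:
r = 2
Y(Q) = 2
v(L, P) = 0
I = 11 (I = 2 - (0 - 3*3) = 2 - (0 - 9) = 2 - 1*(-9) = 2 + 9 = 11)
f(s, b) = s² + b*s
f(Y(4), I) + 115*77 = 2*(11 + 2) + 115*77 = 2*13 + 8855 = 26 + 8855 = 8881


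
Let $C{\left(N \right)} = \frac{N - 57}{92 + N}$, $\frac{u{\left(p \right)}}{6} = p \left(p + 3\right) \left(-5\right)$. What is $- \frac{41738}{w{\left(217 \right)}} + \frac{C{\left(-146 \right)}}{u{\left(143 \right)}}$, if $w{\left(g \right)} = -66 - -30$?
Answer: $\frac{39213268177}{33822360} \approx 1159.4$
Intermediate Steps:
$w{\left(g \right)} = -36$ ($w{\left(g \right)} = -66 + 30 = -36$)
$u{\left(p \right)} = - 30 p \left(3 + p\right)$ ($u{\left(p \right)} = 6 p \left(p + 3\right) \left(-5\right) = 6 p \left(3 + p\right) \left(-5\right) = 6 \left(- 5 p \left(3 + p\right)\right) = - 30 p \left(3 + p\right)$)
$C{\left(N \right)} = \frac{-57 + N}{92 + N}$
$- \frac{41738}{w{\left(217 \right)}} + \frac{C{\left(-146 \right)}}{u{\left(143 \right)}} = - \frac{41738}{-36} + \frac{\frac{1}{92 - 146} \left(-57 - 146\right)}{\left(-30\right) 143 \left(3 + 143\right)} = \left(-41738\right) \left(- \frac{1}{36}\right) + \frac{\frac{1}{-54} \left(-203\right)}{\left(-30\right) 143 \cdot 146} = \frac{20869}{18} + \frac{\left(- \frac{1}{54}\right) \left(-203\right)}{-626340} = \frac{20869}{18} + \frac{203}{54} \left(- \frac{1}{626340}\right) = \frac{20869}{18} - \frac{203}{33822360} = \frac{39213268177}{33822360}$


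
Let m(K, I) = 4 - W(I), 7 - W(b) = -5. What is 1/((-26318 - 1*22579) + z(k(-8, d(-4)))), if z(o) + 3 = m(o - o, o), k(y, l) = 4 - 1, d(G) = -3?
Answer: -1/48908 ≈ -2.0447e-5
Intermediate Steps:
W(b) = 12 (W(b) = 7 - 1*(-5) = 7 + 5 = 12)
k(y, l) = 3
m(K, I) = -8 (m(K, I) = 4 - 1*12 = 4 - 12 = -8)
z(o) = -11 (z(o) = -3 - 8 = -11)
1/((-26318 - 1*22579) + z(k(-8, d(-4)))) = 1/((-26318 - 1*22579) - 11) = 1/((-26318 - 22579) - 11) = 1/(-48897 - 11) = 1/(-48908) = -1/48908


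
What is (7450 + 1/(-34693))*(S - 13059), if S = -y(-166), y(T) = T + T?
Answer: -3289456679223/34693 ≈ -9.4816e+7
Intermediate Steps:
y(T) = 2*T
S = 332 (S = -2*(-166) = -1*(-332) = 332)
(7450 + 1/(-34693))*(S - 13059) = (7450 + 1/(-34693))*(332 - 13059) = (7450 - 1/34693)*(-12727) = (258462849/34693)*(-12727) = -3289456679223/34693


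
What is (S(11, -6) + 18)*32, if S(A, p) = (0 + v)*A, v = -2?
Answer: -128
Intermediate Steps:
S(A, p) = -2*A (S(A, p) = (0 - 2)*A = -2*A)
(S(11, -6) + 18)*32 = (-2*11 + 18)*32 = (-22 + 18)*32 = -4*32 = -128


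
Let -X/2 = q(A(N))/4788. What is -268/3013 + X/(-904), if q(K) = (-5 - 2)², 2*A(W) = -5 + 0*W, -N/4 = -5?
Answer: -82835933/931523184 ≈ -0.088925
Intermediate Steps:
N = 20 (N = -4*(-5) = 20)
A(W) = -5/2 (A(W) = (-5 + 0*W)/2 = (-5 + 0)/2 = (½)*(-5) = -5/2)
q(K) = 49 (q(K) = (-7)² = 49)
X = -7/342 (X = -98/4788 = -2*7/684 = -7/342 ≈ -0.020468)
-268/3013 + X/(-904) = -268/3013 - 7/342/(-904) = -268*1/3013 - 7/342*(-1/904) = -268/3013 + 7/309168 = -82835933/931523184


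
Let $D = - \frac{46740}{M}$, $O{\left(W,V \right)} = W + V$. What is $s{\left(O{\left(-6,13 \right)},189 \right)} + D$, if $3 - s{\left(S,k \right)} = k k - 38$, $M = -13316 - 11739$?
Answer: $- \frac{178783132}{5011} \approx -35678.0$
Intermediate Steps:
$M = -25055$
$O{\left(W,V \right)} = V + W$
$s{\left(S,k \right)} = 41 - k^{2}$ ($s{\left(S,k \right)} = 3 - \left(k k - 38\right) = 3 - \left(k^{2} - 38\right) = 3 - \left(-38 + k^{2}\right) = 41 - k^{2}$)
$D = \frac{9348}{5011}$ ($D = - \frac{46740}{-25055} = \left(-46740\right) \left(- \frac{1}{25055}\right) = \frac{9348}{5011} \approx 1.8655$)
$s{\left(O{\left(-6,13 \right)},189 \right)} + D = \left(41 - 189^{2}\right) + \frac{9348}{5011} = \left(41 - 35721\right) + \frac{9348}{5011} = -35680 + \frac{9348}{5011} = - \frac{178783132}{5011}$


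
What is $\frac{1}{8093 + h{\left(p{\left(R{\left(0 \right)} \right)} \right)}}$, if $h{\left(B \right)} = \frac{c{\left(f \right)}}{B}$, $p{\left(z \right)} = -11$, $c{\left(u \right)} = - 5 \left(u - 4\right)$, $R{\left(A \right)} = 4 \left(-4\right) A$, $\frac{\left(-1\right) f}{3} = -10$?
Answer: $\frac{11}{89153} \approx 0.00012338$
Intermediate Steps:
$f = 30$ ($f = \left(-3\right) \left(-10\right) = 30$)
$R{\left(A \right)} = - 16 A$
$c{\left(u \right)} = 20 - 5 u$ ($c{\left(u \right)} = - 5 \left(-4 + u\right) = 20 - 5 u$)
$h{\left(B \right)} = - \frac{130}{B}$ ($h{\left(B \right)} = \frac{20 - 150}{B} = - \frac{130}{B}$)
$\frac{1}{8093 + h{\left(p{\left(R{\left(0 \right)} \right)} \right)}} = \frac{1}{8093 - \frac{130}{-11}} = \frac{1}{8093 - - \frac{130}{11}} = \frac{1}{8093 + \frac{130}{11}} = \frac{1}{\frac{89153}{11}} = \frac{11}{89153}$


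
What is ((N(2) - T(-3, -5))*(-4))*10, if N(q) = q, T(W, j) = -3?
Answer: -200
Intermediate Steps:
((N(2) - T(-3, -5))*(-4))*10 = ((2 - 1*(-3))*(-4))*10 = ((2 + 3)*(-4))*10 = (5*(-4))*10 = -20*10 = -200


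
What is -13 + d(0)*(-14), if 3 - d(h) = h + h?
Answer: -55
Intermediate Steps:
d(h) = 3 - 2*h (d(h) = 3 - (h + h) = 3 - 2*h)
-13 + d(0)*(-14) = -13 + (3 - 2*0)*(-14) = -13 + (3 + 0)*(-14) = -13 + 3*(-14) = -13 - 42 = -55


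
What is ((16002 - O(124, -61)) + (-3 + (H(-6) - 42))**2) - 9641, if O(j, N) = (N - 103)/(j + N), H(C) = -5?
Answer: 558407/63 ≈ 8863.6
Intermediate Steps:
O(j, N) = (-103 + N)/(N + j)
((16002 - O(124, -61)) + (-3 + (H(-6) - 42))**2) - 9641 = ((16002 - (-103 - 61)/(-61 + 124)) + (-3 + (-5 - 42))**2) - 9641 = ((16002 - (-164)/63) + (-3 - 47)**2) - 9641 = ((16002 - (-164)/63) + (-50)**2) - 9641 = ((16002 - 1*(-164/63)) + 2500) - 9641 = ((16002 + 164/63) + 2500) - 9641 = (1008290/63 + 2500) - 9641 = 1165790/63 - 9641 = 558407/63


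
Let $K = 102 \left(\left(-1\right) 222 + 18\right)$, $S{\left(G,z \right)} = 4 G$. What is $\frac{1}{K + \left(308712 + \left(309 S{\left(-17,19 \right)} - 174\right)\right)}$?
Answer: $\frac{1}{266718} \approx 3.7493 \cdot 10^{-6}$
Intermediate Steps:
$K = -20808$ ($K = 102 \left(-222 + 18\right) = 102 \left(-204\right) = -20808$)
$\frac{1}{K + \left(308712 + \left(309 S{\left(-17,19 \right)} - 174\right)\right)} = \frac{1}{-20808 + \left(308712 + \left(309 \cdot 4 \left(-17\right) - 174\right)\right)} = \frac{1}{-20808 + \left(308712 + \left(309 \left(-68\right) - 174\right)\right)} = \frac{1}{-20808 + \left(308712 - 21186\right)} = \frac{1}{-20808 + 287526} = \frac{1}{266718}$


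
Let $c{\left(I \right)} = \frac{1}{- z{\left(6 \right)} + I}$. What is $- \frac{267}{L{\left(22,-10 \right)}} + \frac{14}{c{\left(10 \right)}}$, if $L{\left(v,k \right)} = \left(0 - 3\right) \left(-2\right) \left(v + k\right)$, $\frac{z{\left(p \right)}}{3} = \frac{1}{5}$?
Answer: $\frac{15347}{120} \approx 127.89$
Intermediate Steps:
$z{\left(p \right)} = \frac{3}{5}$
$L{\left(v,k \right)} = 6 k + 6 v$ ($L{\left(v,k \right)} = \left(-3\right) \left(-2\right) \left(k + v\right) = 6 \left(k + v\right) = 6 k + 6 v$)
$c{\left(I \right)} = \frac{1}{- \frac{3}{5} + I}$ ($c{\left(I \right)} = \frac{1}{\left(-1\right) \frac{3}{5} + I} = \frac{1}{- \frac{3}{5} + I}$)
$- \frac{267}{L{\left(22,-10 \right)}} + \frac{14}{c{\left(10 \right)}} = - \frac{267}{6 \left(-10\right) + 6 \cdot 22} + \frac{14}{5 \frac{1}{-3 + 5 \cdot 10}} = - \frac{267}{-60 + 132} + \frac{14}{5 \frac{1}{-3 + 50}} = - \frac{267}{72} + \frac{14}{5 \cdot \frac{1}{47}} = \left(-267\right) \frac{1}{72} + \frac{14}{5 \cdot \frac{1}{47}} = - \frac{89}{24} + \frac{14}{\frac{5}{47}} = - \frac{89}{24} + 14 \cdot \frac{47}{5} = - \frac{89}{24} + \frac{658}{5} = \frac{15347}{120}$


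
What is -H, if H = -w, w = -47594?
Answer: -47594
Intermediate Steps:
H = 47594 (H = -1*(-47594) = 47594)
-H = -1*47594 = -47594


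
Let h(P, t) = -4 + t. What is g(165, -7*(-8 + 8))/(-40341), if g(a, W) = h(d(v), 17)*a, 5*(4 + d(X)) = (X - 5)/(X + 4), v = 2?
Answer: -715/13447 ≈ -0.053172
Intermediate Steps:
d(X) = -4 + (-5 + X)/(5*(4 + X)) (d(X) = -4 + ((X - 5)/(X + 4))/5 = -4 + ((-5 + X)/(4 + X))/5 = -4 + (-5 + X)/(5*(4 + X)))
g(a, W) = 13*a (g(a, W) = (-4 + 17)*a = 13*a)
g(165, -7*(-8 + 8))/(-40341) = (13*165)/(-40341) = 2145*(-1/40341) = -715/13447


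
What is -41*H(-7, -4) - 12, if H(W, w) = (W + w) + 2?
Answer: 357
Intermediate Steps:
H(W, w) = 2 + W + w
-41*H(-7, -4) - 12 = -41*(2 - 7 - 4) - 12 = -41*(-9) - 12 = 369 - 12 = 357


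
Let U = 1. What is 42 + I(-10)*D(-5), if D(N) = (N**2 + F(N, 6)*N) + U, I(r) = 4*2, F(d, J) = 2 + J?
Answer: -70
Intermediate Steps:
I(r) = 8
D(N) = 1 + N**2 + 8*N (D(N) = (N**2 + (2 + 6)*N) + 1 = (N**2 + 8*N) + 1 = 1 + N**2 + 8*N)
42 + I(-10)*D(-5) = 42 + 8*(1 + (-5)**2 + 8*(-5)) = 42 + 8*(1 + 25 - 40) = 42 + 8*(-14) = 42 - 112 = -70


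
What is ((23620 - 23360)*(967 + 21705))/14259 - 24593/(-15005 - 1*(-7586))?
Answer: 14694533089/35262507 ≈ 416.72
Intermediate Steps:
((23620 - 23360)*(967 + 21705))/14259 - 24593/(-15005 - 1*(-7586)) = (260*22672)*(1/14259) - 24593/(-15005 + 7586) = 5894720*(1/14259) - 24593/(-7419) = 5894720/14259 - 24593*(-1/7419) = 5894720/14259 + 24593/7419 = 14694533089/35262507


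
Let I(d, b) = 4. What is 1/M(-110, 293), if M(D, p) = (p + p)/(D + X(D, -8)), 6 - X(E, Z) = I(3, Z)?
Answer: -54/293 ≈ -0.18430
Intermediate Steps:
X(E, Z) = 2 (X(E, Z) = 6 - 1*4 = 6 - 4 = 2)
M(D, p) = 2*p/(2 + D) (M(D, p) = (p + p)/(D + 2) = (2*p)/(2 + D) = 2*p/(2 + D))
1/M(-110, 293) = 1/(2*293/(2 - 110)) = 1/(2*293/(-108)) = 1/(2*293*(-1/108)) = 1/(-293/54) = -54/293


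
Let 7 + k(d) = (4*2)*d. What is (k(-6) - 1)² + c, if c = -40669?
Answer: -37533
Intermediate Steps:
k(d) = -7 + 8*d (k(d) = -7 + (4*2)*d = -7 + 8*d)
(k(-6) - 1)² + c = ((-7 + 8*(-6)) - 1)² - 40669 = ((-7 - 48) - 1)² - 40669 = (-55 - 1)² - 40669 = (-56)² - 40669 = 3136 - 40669 = -37533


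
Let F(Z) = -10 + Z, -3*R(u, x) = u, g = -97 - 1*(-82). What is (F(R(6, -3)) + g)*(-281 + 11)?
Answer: 7290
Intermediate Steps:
g = -15 (g = -97 + 82 = -15)
R(u, x) = -u/3
(F(R(6, -3)) + g)*(-281 + 11) = ((-10 - 1/3*6) - 15)*(-281 + 11) = ((-10 - 2) - 15)*(-270) = (-12 - 15)*(-270) = -27*(-270) = 7290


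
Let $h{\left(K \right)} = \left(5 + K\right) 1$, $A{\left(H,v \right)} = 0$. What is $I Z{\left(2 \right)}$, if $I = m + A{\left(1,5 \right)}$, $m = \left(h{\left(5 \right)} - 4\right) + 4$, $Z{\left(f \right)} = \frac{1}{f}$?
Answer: $5$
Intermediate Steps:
$h{\left(K \right)} = 5 + K$
$m = 10$ ($m = \left(\left(5 + 5\right) - 4\right) + 4 = \left(10 - 4\right) + 4 = 6 + 4 = 10$)
$I = 10$ ($I = 10 + 0 = 10$)
$I Z{\left(2 \right)} = \frac{10}{2} = 10 \cdot \frac{1}{2} = 5$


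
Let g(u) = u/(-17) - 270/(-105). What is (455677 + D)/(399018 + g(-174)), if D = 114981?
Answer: 33954151/23742333 ≈ 1.4301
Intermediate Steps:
g(u) = 18/7 - u/17 (g(u) = u*(-1/17) - 270*(-1/105) = -u/17 + 18/7 = 18/7 - u/17)
(455677 + D)/(399018 + g(-174)) = (455677 + 114981)/(399018 + (18/7 - 1/17*(-174))) = 570658/(399018 + (18/7 + 174/17)) = 570658/(399018 + 1524/119) = 570658/(47484666/119) = 570658*(119/47484666) = 33954151/23742333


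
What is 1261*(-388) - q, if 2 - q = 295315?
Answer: -193955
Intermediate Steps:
q = -295313 (q = 2 - 1*295315 = 2 - 295315 = -295313)
1261*(-388) - q = 1261*(-388) - 1*(-295313) = -489268 + 295313 = -193955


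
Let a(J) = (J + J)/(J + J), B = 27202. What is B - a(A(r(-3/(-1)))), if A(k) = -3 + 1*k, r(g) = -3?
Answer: 27201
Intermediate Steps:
A(k) = -3 + k
a(J) = 1 (a(J) = (2*J)/((2*J)) = (2*J)*(1/(2*J)) = 1)
B - a(A(r(-3/(-1)))) = 27202 - 1*1 = 27202 - 1 = 27201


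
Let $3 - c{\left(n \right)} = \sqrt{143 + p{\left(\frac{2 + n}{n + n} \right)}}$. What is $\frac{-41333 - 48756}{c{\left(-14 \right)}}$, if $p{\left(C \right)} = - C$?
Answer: $\frac{1891869}{935} + \frac{90089 \sqrt{6986}}{935} \approx 10077.0$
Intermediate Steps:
$c{\left(n \right)} = 3 - \sqrt{143 - \frac{2 + n}{2 n}}$ ($c{\left(n \right)} = 3 - \sqrt{143 - \frac{2 + n}{n + n}} = 3 - \sqrt{143 - \frac{2 + n}{2 n}}$)
$\frac{-41333 - 48756}{c{\left(-14 \right)}} = \frac{-41333 - 48756}{3 - \frac{\sqrt{570 - \frac{4}{-14}}}{2}} = \frac{-41333 - 48756}{3 - \frac{\sqrt{570 - - \frac{2}{7}}}{2}} = - \frac{90089}{3 - \frac{\sqrt{570 + \frac{2}{7}}}{2}} = - \frac{90089}{3 - \frac{\sqrt{\frac{3992}{7}}}{2}} = - \frac{90089}{3 - \frac{\frac{2}{7} \sqrt{6986}}{2}} = - \frac{90089}{3 - \frac{\sqrt{6986}}{7}}$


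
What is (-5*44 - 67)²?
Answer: 82369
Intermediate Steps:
(-5*44 - 67)² = (-220 - 67)² = (-287)² = 82369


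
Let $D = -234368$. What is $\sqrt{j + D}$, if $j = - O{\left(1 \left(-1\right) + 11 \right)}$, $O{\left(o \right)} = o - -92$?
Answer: $i \sqrt{234470} \approx 484.22 i$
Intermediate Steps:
$O{\left(o \right)} = 92 + o$ ($O{\left(o \right)} = o + 92 = 92 + o$)
$j = -102$ ($j = - (92 + \left(1 \left(-1\right) + 11\right)) = - (92 + \left(-1 + 11\right)) = - (92 + 10) = \left(-1\right) 102 = -102$)
$\sqrt{j + D} = \sqrt{-102 - 234368} = \sqrt{-234470} = i \sqrt{234470}$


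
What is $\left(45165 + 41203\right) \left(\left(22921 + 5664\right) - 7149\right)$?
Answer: $1851384448$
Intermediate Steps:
$\left(45165 + 41203\right) \left(\left(22921 + 5664\right) - 7149\right) = 86368 \left(28585 - 7149\right) = 86368 \cdot 21436 = 1851384448$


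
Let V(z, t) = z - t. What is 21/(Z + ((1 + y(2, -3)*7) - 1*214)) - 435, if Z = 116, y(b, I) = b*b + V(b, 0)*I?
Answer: -16102/37 ≈ -435.19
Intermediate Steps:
y(b, I) = b² + I*b (y(b, I) = b*b + (b - 1*0)*I = b² + (b + 0)*I = b² + b*I = b² + I*b)
21/(Z + ((1 + y(2, -3)*7) - 1*214)) - 435 = 21/(116 + ((1 + (2*(-3 + 2))*7) - 1*214)) - 435 = 21/(116 + ((1 + (2*(-1))*7) - 214)) - 435 = 21/(116 + ((1 - 2*7) - 214)) - 435 = 21/(116 + ((1 - 14) - 214)) - 435 = 21/(116 + (-13 - 214)) - 435 = 21/(116 - 227) - 435 = 21/(-111) - 435 = -1/111*21 - 435 = -7/37 - 435 = -16102/37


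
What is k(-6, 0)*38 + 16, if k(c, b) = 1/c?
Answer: 29/3 ≈ 9.6667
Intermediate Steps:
k(-6, 0)*38 + 16 = 38/(-6) + 16 = -1/6*38 + 16 = -19/3 + 16 = 29/3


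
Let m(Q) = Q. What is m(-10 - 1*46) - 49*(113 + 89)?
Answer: -9954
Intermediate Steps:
m(-10 - 1*46) - 49*(113 + 89) = (-10 - 1*46) - 49*(113 + 89) = (-10 - 46) - 49*202 = -56 - 1*9898 = -56 - 9898 = -9954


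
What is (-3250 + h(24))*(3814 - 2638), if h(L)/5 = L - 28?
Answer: -3845520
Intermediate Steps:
h(L) = -140 + 5*L (h(L) = 5*(L - 28) = 5*(-28 + L) = -140 + 5*L)
(-3250 + h(24))*(3814 - 2638) = (-3250 + (-140 + 5*24))*(3814 - 2638) = (-3250 + (-140 + 120))*1176 = (-3250 - 20)*1176 = -3270*1176 = -3845520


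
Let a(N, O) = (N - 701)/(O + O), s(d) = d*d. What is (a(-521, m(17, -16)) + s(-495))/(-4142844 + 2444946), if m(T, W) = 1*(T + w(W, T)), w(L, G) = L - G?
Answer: -3921011/27166368 ≈ -0.14433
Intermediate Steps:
m(T, W) = W (m(T, W) = 1*(T + (W - T)) = 1*W = W)
s(d) = d²
a(N, O) = (-701 + N)/(2*O) (a(N, O) = (-701 + N)/((2*O)) = (-701 + N)*(1/(2*O)) = (-701 + N)/(2*O))
(a(-521, m(17, -16)) + s(-495))/(-4142844 + 2444946) = ((½)*(-701 - 521)/(-16) + (-495)²)/(-4142844 + 2444946) = ((½)*(-1/16)*(-1222) + 245025)/(-1697898) = (611/16 + 245025)*(-1/1697898) = (3921011/16)*(-1/1697898) = -3921011/27166368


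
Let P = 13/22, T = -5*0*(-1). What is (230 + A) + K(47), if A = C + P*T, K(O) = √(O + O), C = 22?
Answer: 252 + √94 ≈ 261.70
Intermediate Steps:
T = 0 (T = 0*(-1) = 0)
P = 13/22 (P = 13*(1/22) = 13/22 ≈ 0.59091)
K(O) = √2*√O (K(O) = √(2*O) = √2*√O)
A = 22 (A = 22 + (13/22)*0 = 22 + 0 = 22)
(230 + A) + K(47) = (230 + 22) + √2*√47 = 252 + √94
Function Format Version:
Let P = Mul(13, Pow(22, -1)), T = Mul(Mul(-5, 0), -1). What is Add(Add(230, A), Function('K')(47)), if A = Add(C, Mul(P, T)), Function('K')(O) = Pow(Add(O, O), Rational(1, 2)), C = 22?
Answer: Add(252, Pow(94, Rational(1, 2))) ≈ 261.70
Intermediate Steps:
T = 0 (T = Mul(0, -1) = 0)
P = Rational(13, 22) (P = Mul(13, Rational(1, 22)) = Rational(13, 22) ≈ 0.59091)
Function('K')(O) = Mul(Pow(2, Rational(1, 2)), Pow(O, Rational(1, 2))) (Function('K')(O) = Pow(Mul(2, O), Rational(1, 2)) = Mul(Pow(2, Rational(1, 2)), Pow(O, Rational(1, 2))))
A = 22 (A = Add(22, Mul(Rational(13, 22), 0)) = Add(22, 0) = 22)
Add(Add(230, A), Function('K')(47)) = Add(Add(230, 22), Mul(Pow(2, Rational(1, 2)), Pow(47, Rational(1, 2)))) = Add(252, Pow(94, Rational(1, 2)))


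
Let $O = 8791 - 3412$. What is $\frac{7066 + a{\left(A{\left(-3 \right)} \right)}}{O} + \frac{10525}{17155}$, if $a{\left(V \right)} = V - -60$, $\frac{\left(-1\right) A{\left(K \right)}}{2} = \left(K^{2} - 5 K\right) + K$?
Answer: $\frac{3238909}{1677759} \approx 1.9305$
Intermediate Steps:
$A{\left(K \right)} = - 2 K^{2} + 8 K$ ($A{\left(K \right)} = - 2 \left(\left(K^{2} - 5 K\right) + K\right) = - 2 \left(K^{2} - 4 K\right) = - 2 K^{2} + 8 K$)
$a{\left(V \right)} = 60 + V$ ($a{\left(V \right)} = V + 60 = 60 + V$)
$O = 5379$
$\frac{7066 + a{\left(A{\left(-3 \right)} \right)}}{O} + \frac{10525}{17155} = \frac{7066 + \left(60 + 2 \left(-3\right) \left(4 - -3\right)\right)}{5379} + \frac{10525}{17155} = \left(7066 + \left(60 + 2 \left(-3\right) \left(4 + 3\right)\right)\right) \frac{1}{5379} + 10525 \cdot \frac{1}{17155} = \left(7066 + \left(60 + 2 \left(-3\right) 7\right)\right) \frac{1}{5379} + \frac{2105}{3431} = \left(7066 + \left(60 - 42\right)\right) \frac{1}{5379} + \frac{2105}{3431} = \left(7066 + 18\right) \frac{1}{5379} + \frac{2105}{3431} = 7084 \cdot \frac{1}{5379} + \frac{2105}{3431} = \frac{644}{489} + \frac{2105}{3431} = \frac{3238909}{1677759}$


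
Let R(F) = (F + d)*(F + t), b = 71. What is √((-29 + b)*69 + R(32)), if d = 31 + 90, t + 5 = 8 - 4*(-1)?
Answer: 3*√985 ≈ 94.154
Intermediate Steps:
t = 7 (t = -5 + (8 - 4*(-1)) = -5 + (8 + 4) = -5 + 12 = 7)
d = 121
R(F) = (7 + F)*(121 + F) (R(F) = (F + 121)*(F + 7) = (121 + F)*(7 + F) = (7 + F)*(121 + F))
√((-29 + b)*69 + R(32)) = √((-29 + 71)*69 + (847 + 32² + 128*32)) = √(42*69 + (847 + 1024 + 4096)) = √(2898 + 5967) = √8865 = 3*√985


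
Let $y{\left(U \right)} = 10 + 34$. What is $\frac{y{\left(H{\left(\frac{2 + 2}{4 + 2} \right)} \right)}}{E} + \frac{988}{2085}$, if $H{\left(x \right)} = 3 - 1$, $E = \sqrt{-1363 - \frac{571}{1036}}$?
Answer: $\frac{988}{2085} - \frac{88 i \sqrt{365873501}}{1412639} \approx 0.47386 - 1.1916 i$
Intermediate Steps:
$E = \frac{i \sqrt{365873501}}{518}$ ($E = \sqrt{-1363 - \frac{571}{1036}} = \sqrt{- \frac{1412639}{1036}} = \frac{i \sqrt{365873501}}{518} \approx 36.926 i$)
$H{\left(x \right)} = 2$ ($H{\left(x \right)} = 3 - 1 = 2$)
$y{\left(U \right)} = 44$
$\frac{y{\left(H{\left(\frac{2 + 2}{4 + 2} \right)} \right)}}{E} + \frac{988}{2085} = \frac{44}{\frac{1}{518} i \sqrt{365873501}} + \frac{988}{2085} = 44 \left(- \frac{2 i \sqrt{365873501}}{1412639}\right) + 988 \cdot \frac{1}{2085} = - \frac{88 i \sqrt{365873501}}{1412639} + \frac{988}{2085} = \frac{988}{2085} - \frac{88 i \sqrt{365873501}}{1412639}$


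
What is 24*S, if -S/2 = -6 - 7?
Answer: 624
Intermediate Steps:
S = 26 (S = -2*(-6 - 7) = -2*(-13) = 26)
24*S = 24*26 = 624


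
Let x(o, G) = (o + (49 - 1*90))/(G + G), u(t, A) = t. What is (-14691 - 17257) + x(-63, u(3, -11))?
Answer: -95896/3 ≈ -31965.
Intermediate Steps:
x(o, G) = (-41 + o)/(2*G) (x(o, G) = (o + (49 - 90))/((2*G)) = (o - 41)*(1/(2*G)) = (-41 + o)*(1/(2*G)) = (-41 + o)/(2*G))
(-14691 - 17257) + x(-63, u(3, -11)) = (-14691 - 17257) + (½)*(-41 - 63)/3 = -31948 + (½)*(⅓)*(-104) = -31948 - 52/3 = -95896/3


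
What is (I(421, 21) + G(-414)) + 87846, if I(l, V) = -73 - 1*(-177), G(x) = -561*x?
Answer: 320204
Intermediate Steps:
I(l, V) = 104 (I(l, V) = -73 + 177 = 104)
(I(421, 21) + G(-414)) + 87846 = (104 - 561*(-414)) + 87846 = (104 + 232254) + 87846 = 232358 + 87846 = 320204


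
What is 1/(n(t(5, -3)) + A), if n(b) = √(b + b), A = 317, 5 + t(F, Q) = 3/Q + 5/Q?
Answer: 951/301513 - I*√138/301513 ≈ 0.0031541 - 3.8961e-5*I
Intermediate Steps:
t(F, Q) = -5 + 8/Q (t(F, Q) = -5 + (3/Q + 5/Q) = -5 + 8/Q)
n(b) = √2*√b (n(b) = √(2*b) = √2*√b)
1/(n(t(5, -3)) + A) = 1/(√2*√(-5 + 8/(-3)) + 317) = 1/(√2*√(-5 + 8*(-⅓)) + 317) = 1/(√2*√(-5 - 8/3) + 317) = 1/(√2*√(-23/3) + 317) = 1/(√2*(I*√69/3) + 317) = 1/(I*√138/3 + 317) = 1/(317 + I*√138/3)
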